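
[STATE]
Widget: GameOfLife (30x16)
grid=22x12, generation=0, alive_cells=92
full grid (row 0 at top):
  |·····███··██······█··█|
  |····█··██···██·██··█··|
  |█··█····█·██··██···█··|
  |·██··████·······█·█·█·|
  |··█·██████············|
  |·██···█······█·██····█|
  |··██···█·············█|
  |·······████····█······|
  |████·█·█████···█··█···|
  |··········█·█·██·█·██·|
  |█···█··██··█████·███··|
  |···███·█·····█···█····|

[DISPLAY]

Gen: 0                        
·····███··██······█··█        
····█··██···██·██··█··        
█··█····█·██··██···█··        
·██··████·······█·█·█·        
··█·██████············        
·██···█······█·██····█        
··██···█·············█        
·······████····█······        
████·█·█████···█··█···        
··········█·█·██·█·██·        
█···█··██··█████·███··        
···███·█·····█···█····        
                              
                              
                              


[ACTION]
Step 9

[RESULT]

Gen: 9                        
····████·█····██······        
··█·█····█···█··█·····        
██······█····██·██····        
·····█·█········█·····        
·················█····        
·············█···█····        
███············█······        
················█·██··        
·················███··        
········██·········█··        
··········█········█··        
·······███·········█··        
                              
                              
                              


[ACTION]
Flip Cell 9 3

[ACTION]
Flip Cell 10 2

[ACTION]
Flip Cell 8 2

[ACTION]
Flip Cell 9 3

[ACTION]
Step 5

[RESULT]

Gen: 14                       
··██··········███·····        
··██···█·····█··█·····        
·······█····█··█······        
·············███······        
·············██·███···        
··············█████···        
··············█···█···        
···············█······        
······················        
·····················█        
···················█·█        
···················██·        
                              
                              
                              


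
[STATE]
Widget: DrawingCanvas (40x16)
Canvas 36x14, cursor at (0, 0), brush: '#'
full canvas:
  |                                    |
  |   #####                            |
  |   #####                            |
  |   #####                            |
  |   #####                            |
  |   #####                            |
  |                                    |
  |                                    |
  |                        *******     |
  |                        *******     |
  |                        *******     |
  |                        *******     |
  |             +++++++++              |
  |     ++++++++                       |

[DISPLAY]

+                                       
   #####                                
   #####                                
   #####                                
   #####                                
   #####                                
                                        
                                        
                        *******         
                        *******         
                        *******         
                        *******         
             +++++++++                  
     ++++++++                           
                                        
                                        


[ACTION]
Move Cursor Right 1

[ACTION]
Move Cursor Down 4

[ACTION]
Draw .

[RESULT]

                                        
   #####                                
   #####                                
   #####                                
 . #####                                
   #####                                
                                        
                                        
                        *******         
                        *******         
                        *******         
                        *******         
             +++++++++                  
     ++++++++                           
                                        
                                        


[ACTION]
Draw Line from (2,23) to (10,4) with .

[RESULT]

                                        
   #####                                
   #####              ..                
   #####            ..                  
 . #####          ..                    
   #####       ...                      
             ..                         
          ...                           
        ..              *******         
      ..                *******         
    ..                  *******         
                        *******         
             +++++++++                  
     ++++++++                           
                                        
                                        


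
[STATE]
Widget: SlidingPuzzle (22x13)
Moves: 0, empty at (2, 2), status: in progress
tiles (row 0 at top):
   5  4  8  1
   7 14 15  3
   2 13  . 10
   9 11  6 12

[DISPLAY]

┌────┬────┬────┬────┐ 
│  5 │  4 │  8 │  1 │ 
├────┼────┼────┼────┤ 
│  7 │ 14 │ 15 │  3 │ 
├────┼────┼────┼────┤ 
│  2 │ 13 │    │ 10 │ 
├────┼────┼────┼────┤ 
│  9 │ 11 │  6 │ 12 │ 
└────┴────┴────┴────┘ 
Moves: 0              
                      
                      
                      


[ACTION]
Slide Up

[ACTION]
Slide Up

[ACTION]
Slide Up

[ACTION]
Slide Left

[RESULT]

┌────┬────┬────┬────┐ 
│  5 │  4 │  8 │  1 │ 
├────┼────┼────┼────┤ 
│  7 │ 14 │ 15 │  3 │ 
├────┼────┼────┼────┤ 
│  2 │ 13 │  6 │ 10 │ 
├────┼────┼────┼────┤ 
│  9 │ 11 │ 12 │    │ 
└────┴────┴────┴────┘ 
Moves: 2              
                      
                      
                      


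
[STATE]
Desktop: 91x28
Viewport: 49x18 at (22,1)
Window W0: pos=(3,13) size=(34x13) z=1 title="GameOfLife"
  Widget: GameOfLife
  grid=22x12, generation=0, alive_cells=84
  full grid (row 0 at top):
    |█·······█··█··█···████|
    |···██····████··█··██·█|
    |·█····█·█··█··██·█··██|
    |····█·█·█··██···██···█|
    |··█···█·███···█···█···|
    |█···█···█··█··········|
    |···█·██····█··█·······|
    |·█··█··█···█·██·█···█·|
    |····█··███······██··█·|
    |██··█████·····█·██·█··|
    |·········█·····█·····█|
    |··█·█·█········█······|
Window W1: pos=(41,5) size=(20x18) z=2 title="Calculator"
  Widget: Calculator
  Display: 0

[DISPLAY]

                                                 
                                                 
                                                 
                                                 
                   ┏━━━━━━━━━━━━━━━━━━┓          
                   ┃ Calculator       ┃          
                   ┠──────────────────┨          
                   ┃                 0┃          
                   ┃┌───┬───┬───┬───┐ ┃          
                   ┃│ 7 │ 8 │ 9 │ ÷ │ ┃          
                   ┃├───┼───┼───┼───┤ ┃          
                   ┃│ 4 │ 5 │ 6 │ × │ ┃          
━━━━━━━━━━━━━━┓    ┃├───┼───┼───┼───┤ ┃          
              ┃    ┃│ 1 │ 2 │ 3 │ - │ ┃          
──────────────┨    ┃├───┼───┼───┼───┤ ┃          
              ┃    ┃│ 0 │ . │ = │ + │ ┃          
··██          ┃    ┃├───┼───┼───┼───┤ ┃          
···█          ┃    ┃│ C │ MC│ MR│ M+│ ┃          


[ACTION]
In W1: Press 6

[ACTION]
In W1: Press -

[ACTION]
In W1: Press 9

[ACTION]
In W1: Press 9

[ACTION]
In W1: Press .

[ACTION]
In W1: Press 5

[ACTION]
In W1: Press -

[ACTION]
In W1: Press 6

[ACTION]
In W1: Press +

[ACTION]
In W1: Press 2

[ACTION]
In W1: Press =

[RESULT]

                                                 
                                                 
                                                 
                                                 
                   ┏━━━━━━━━━━━━━━━━━━┓          
                   ┃ Calculator       ┃          
                   ┠──────────────────┨          
                   ┃             -97.5┃          
                   ┃┌───┬───┬───┬───┐ ┃          
                   ┃│ 7 │ 8 │ 9 │ ÷ │ ┃          
                   ┃├───┼───┼───┼───┤ ┃          
                   ┃│ 4 │ 5 │ 6 │ × │ ┃          
━━━━━━━━━━━━━━┓    ┃├───┼───┼───┼───┤ ┃          
              ┃    ┃│ 1 │ 2 │ 3 │ - │ ┃          
──────────────┨    ┃├───┼───┼───┼───┤ ┃          
              ┃    ┃│ 0 │ . │ = │ + │ ┃          
··██          ┃    ┃├───┼───┼───┼───┤ ┃          
···█          ┃    ┃│ C │ MC│ MR│ M+│ ┃          


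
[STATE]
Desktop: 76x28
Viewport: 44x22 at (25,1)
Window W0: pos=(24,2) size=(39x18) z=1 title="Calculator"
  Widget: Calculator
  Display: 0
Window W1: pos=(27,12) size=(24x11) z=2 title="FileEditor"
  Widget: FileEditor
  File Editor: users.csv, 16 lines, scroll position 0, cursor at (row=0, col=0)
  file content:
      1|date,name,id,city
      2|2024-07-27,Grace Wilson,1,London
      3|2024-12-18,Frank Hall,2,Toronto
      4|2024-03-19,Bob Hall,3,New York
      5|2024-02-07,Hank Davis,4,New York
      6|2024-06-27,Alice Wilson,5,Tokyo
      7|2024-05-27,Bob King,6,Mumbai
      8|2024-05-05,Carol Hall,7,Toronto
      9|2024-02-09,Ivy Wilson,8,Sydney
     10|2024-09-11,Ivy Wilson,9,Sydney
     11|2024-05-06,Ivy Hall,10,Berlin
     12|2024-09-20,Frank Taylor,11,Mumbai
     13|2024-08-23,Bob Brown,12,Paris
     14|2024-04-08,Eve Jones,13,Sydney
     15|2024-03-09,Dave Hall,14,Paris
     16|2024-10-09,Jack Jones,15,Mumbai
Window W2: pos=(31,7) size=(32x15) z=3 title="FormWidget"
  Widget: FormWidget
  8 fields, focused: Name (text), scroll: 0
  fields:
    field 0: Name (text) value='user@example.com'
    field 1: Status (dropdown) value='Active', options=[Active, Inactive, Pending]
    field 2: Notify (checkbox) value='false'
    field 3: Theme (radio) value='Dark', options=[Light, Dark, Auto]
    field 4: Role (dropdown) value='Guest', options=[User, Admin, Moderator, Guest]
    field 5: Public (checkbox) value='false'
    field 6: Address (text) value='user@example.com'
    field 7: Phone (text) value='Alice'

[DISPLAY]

                                            
━━━━━━━━━━━━━━━━━━━━━━━━━━━━━━━━━━━━━┓      
 Calculator                          ┃      
─────────────────────────────────────┨      
                                    0┃      
┌───┬───┬───┬───┐                    ┃      
│ 7 │ ┏━━━━━━━━━━━━━━━━━━━━━━━━━━━━━━┓      
├───┼─┃ FormWidget                   ┃      
│ 4 │ ┠──────────────────────────────┨      
├───┼─┃> Name:       [user@example.c]┃      
│ 1 │ ┃  Status:     [Active       ▼]┃      
├─┏━━━┃  Notify:     [ ]             ┃      
│ ┃ Fi┃  Theme:      ( ) Light  (●) D┃      
├─┠───┃  Role:       [Guest        ▼]┃      
│ ┃█at┃  Public:     [ ]             ┃      
└─┃202┃  Address:    [user@example.c]┃      
  ┃202┃  Phone:      [Alice         ]┃      
  ┃202┃                              ┃      
━━┃202┃                              ┃      
  ┃202┃                              ┃      
  ┃202┗━━━━━━━━━━━━━━━━━━━━━━━━━━━━━━┛      
  ┗━━━━━━━━━━━━━━━━━━━━━━┛                  


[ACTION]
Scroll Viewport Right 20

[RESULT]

                                            
━━━━━━━━━━━━━━━━━━━━━━━━━━━━━━┓             
ator                          ┃             
──────────────────────────────┨             
                             0┃             
─┬───┬───┐                    ┃             
━━━━━━━━━━━━━━━━━━━━━━━━━━━━━━┓             
 FormWidget                   ┃             
──────────────────────────────┨             
> Name:       [user@example.c]┃             
  Status:     [Active       ▼]┃             
  Notify:     [ ]             ┃             
  Theme:      ( ) Light  (●) D┃             
  Role:       [Guest        ▼]┃             
  Public:     [ ]             ┃             
  Address:    [user@example.c]┃             
  Phone:      [Alice         ]┃             
                              ┃             
                              ┃             
                              ┃             
━━━━━━━━━━━━━━━━━━━━━━━━━━━━━━┛             
━━━━━━━━━━━━━━━━━━┛                         


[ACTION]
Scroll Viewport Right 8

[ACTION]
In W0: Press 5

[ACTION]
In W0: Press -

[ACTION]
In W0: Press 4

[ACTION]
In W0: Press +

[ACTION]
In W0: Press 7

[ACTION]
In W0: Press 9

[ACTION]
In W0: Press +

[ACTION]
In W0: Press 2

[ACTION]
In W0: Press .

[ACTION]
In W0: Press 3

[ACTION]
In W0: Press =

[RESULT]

                                            
━━━━━━━━━━━━━━━━━━━━━━━━━━━━━━┓             
ator                          ┃             
──────────────────────────────┨             
                          82.3┃             
─┬───┬───┐                    ┃             
━━━━━━━━━━━━━━━━━━━━━━━━━━━━━━┓             
 FormWidget                   ┃             
──────────────────────────────┨             
> Name:       [user@example.c]┃             
  Status:     [Active       ▼]┃             
  Notify:     [ ]             ┃             
  Theme:      ( ) Light  (●) D┃             
  Role:       [Guest        ▼]┃             
  Public:     [ ]             ┃             
  Address:    [user@example.c]┃             
  Phone:      [Alice         ]┃             
                              ┃             
                              ┃             
                              ┃             
━━━━━━━━━━━━━━━━━━━━━━━━━━━━━━┛             
━━━━━━━━━━━━━━━━━━┛                         


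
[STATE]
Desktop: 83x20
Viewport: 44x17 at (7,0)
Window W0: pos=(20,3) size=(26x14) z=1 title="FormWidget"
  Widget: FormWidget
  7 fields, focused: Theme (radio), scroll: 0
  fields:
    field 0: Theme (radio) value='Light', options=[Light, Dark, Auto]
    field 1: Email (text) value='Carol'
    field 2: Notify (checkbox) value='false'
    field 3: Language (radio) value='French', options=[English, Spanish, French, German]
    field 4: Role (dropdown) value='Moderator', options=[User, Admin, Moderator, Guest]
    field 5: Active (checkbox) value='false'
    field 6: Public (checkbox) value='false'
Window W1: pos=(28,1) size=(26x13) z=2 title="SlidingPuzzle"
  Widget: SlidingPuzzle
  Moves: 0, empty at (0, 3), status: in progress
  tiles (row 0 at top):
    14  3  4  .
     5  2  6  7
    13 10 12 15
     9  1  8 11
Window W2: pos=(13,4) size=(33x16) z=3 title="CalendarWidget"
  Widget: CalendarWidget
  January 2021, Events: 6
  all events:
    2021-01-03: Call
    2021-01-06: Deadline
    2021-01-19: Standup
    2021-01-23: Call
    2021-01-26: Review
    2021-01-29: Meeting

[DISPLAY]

                                            
                     ┏━━━━━━━━━━━━━━━━━━━━━━
                     ┃ SlidingPuzzle        
             ┏━━━━━━━┠──────────────────────
      ┏━━━━━━━━━━━━━━━━━━━━━━━━━━━━━━━┓───┐ 
      ┃ CalendarWidget                ┃   │ 
      ┠───────────────────────────────┨───┤ 
      ┃          January 2021         ┃ 7 │ 
      ┃Mo Tu We Th Fr Sa Su           ┃───┤ 
      ┃             1  2  3*          ┃15 │ 
      ┃ 4  5  6*  7  8  9 10          ┃───┤ 
      ┃11 12 13 14 15 16 17           ┃11 │ 
      ┃18 19* 20 21 22 23* 24         ┃───┘ 
      ┃25 26* 27 28 29* 30 31         ┃━━━━━
      ┃                               ┃     
      ┃                               ┃     
      ┃                               ┃     


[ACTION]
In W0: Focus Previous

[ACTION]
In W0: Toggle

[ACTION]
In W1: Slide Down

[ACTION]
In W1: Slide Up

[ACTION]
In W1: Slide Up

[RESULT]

                                            
                     ┏━━━━━━━━━━━━━━━━━━━━━━
                     ┃ SlidingPuzzle        
             ┏━━━━━━━┠──────────────────────
      ┏━━━━━━━━━━━━━━━━━━━━━━━━━━━━━━━┓───┐ 
      ┃ CalendarWidget                ┃ 7 │ 
      ┠───────────────────────────────┨───┤ 
      ┃          January 2021         ┃15 │ 
      ┃Mo Tu We Th Fr Sa Su           ┃───┤ 
      ┃             1  2  3*          ┃   │ 
      ┃ 4  5  6*  7  8  9 10          ┃───┤ 
      ┃11 12 13 14 15 16 17           ┃11 │ 
      ┃18 19* 20 21 22 23* 24         ┃───┘ 
      ┃25 26* 27 28 29* 30 31         ┃━━━━━
      ┃                               ┃     
      ┃                               ┃     
      ┃                               ┃     


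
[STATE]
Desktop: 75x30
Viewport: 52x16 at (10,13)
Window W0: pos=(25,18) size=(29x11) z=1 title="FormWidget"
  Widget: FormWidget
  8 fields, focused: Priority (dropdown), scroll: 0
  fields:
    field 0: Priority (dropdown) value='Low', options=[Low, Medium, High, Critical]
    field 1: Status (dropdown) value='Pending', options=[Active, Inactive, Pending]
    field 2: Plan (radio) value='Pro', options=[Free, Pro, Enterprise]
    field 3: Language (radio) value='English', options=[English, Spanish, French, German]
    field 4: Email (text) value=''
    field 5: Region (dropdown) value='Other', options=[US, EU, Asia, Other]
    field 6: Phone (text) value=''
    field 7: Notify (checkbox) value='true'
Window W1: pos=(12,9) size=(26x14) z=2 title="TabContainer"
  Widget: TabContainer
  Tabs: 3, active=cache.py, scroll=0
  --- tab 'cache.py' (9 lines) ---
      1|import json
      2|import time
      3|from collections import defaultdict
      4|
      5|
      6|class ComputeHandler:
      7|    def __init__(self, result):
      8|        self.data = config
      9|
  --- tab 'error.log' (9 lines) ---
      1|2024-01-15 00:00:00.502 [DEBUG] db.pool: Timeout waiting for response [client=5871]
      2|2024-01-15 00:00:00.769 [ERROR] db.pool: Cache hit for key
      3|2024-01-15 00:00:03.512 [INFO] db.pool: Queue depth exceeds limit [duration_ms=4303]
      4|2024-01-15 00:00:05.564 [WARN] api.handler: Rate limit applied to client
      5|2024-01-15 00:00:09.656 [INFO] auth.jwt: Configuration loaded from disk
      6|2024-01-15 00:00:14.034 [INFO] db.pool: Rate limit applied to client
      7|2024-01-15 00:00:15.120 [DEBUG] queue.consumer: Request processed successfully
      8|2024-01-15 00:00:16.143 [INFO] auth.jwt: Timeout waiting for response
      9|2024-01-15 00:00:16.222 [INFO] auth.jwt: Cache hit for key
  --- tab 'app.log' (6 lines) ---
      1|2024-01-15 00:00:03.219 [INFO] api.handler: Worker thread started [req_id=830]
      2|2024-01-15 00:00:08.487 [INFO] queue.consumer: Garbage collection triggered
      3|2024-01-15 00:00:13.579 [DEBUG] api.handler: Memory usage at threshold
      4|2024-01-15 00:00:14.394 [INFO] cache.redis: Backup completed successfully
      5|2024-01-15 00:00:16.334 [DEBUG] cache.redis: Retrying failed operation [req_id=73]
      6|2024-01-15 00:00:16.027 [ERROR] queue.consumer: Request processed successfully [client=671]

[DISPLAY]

  ┃────────────────────────┃                        
  ┃import json             ┃                        
  ┃import time             ┃                        
  ┃from collections import ┃                        
  ┃                        ┃                        
  ┃                        ┃━━━━━━━━━━━━━━━┓        
  ┃class ComputeHandler:   ┃               ┃        
  ┃    def __init__(self, r┃───────────────┨        
  ┃        self.data = conf┃  [Low       ▼]┃        
  ┗━━━━━━━━━━━━━━━━━━━━━━━━┛  [Pending   ▼]┃        
               ┃  Plan:       ( ) Free  (●)┃        
               ┃  Language:   (●) English  ┃        
               ┃  Email:      [           ]┃        
               ┃  Region:     [Other     ▼]┃        
               ┃  Phone:      [           ]┃        
               ┗━━━━━━━━━━━━━━━━━━━━━━━━━━━┛        


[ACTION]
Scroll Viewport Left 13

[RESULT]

            ┃────────────────────────┃              
            ┃import json             ┃              
            ┃import time             ┃              
            ┃from collections import ┃              
            ┃                        ┃              
            ┃                        ┃━━━━━━━━━━━━━━
            ┃class ComputeHandler:   ┃              
            ┃    def __init__(self, r┃──────────────
            ┃        self.data = conf┃  [Low       ▼
            ┗━━━━━━━━━━━━━━━━━━━━━━━━┛  [Pending   ▼
                         ┃  Plan:       ( ) Free  (●
                         ┃  Language:   (●) English 
                         ┃  Email:      [           
                         ┃  Region:     [Other     ▼
                         ┃  Phone:      [           
                         ┗━━━━━━━━━━━━━━━━━━━━━━━━━━


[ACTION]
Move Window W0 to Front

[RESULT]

            ┃────────────────────────┃              
            ┃import json             ┃              
            ┃import time             ┃              
            ┃from collections import ┃              
            ┃                        ┃              
            ┃            ┏━━━━━━━━━━━━━━━━━━━━━━━━━━
            ┃class Comput┃ FormWidget               
            ┃    def __in┠──────────────────────────
            ┃        self┃> Priority:   [Low       ▼
            ┗━━━━━━━━━━━━┃  Status:     [Pending   ▼
                         ┃  Plan:       ( ) Free  (●
                         ┃  Language:   (●) English 
                         ┃  Email:      [           
                         ┃  Region:     [Other     ▼
                         ┃  Phone:      [           
                         ┗━━━━━━━━━━━━━━━━━━━━━━━━━━


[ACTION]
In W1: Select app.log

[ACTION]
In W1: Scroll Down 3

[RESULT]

            ┃────────────────────────┃              
            ┃2024-01-15 00:00:14.394 ┃              
            ┃2024-01-15 00:00:16.334 ┃              
            ┃2024-01-15 00:00:16.027 ┃              
            ┃                        ┃              
            ┃            ┏━━━━━━━━━━━━━━━━━━━━━━━━━━
            ┃            ┃ FormWidget               
            ┃            ┠──────────────────────────
            ┃            ┃> Priority:   [Low       ▼
            ┗━━━━━━━━━━━━┃  Status:     [Pending   ▼
                         ┃  Plan:       ( ) Free  (●
                         ┃  Language:   (●) English 
                         ┃  Email:      [           
                         ┃  Region:     [Other     ▼
                         ┃  Phone:      [           
                         ┗━━━━━━━━━━━━━━━━━━━━━━━━━━


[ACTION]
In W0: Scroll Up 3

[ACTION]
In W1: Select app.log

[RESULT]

            ┃────────────────────────┃              
            ┃2024-01-15 00:00:03.219 ┃              
            ┃2024-01-15 00:00:08.487 ┃              
            ┃2024-01-15 00:00:13.579 ┃              
            ┃2024-01-15 00:00:14.394 ┃              
            ┃2024-01-15 0┏━━━━━━━━━━━━━━━━━━━━━━━━━━
            ┃2024-01-15 0┃ FormWidget               
            ┃            ┠──────────────────────────
            ┃            ┃> Priority:   [Low       ▼
            ┗━━━━━━━━━━━━┃  Status:     [Pending   ▼
                         ┃  Plan:       ( ) Free  (●
                         ┃  Language:   (●) English 
                         ┃  Email:      [           
                         ┃  Region:     [Other     ▼
                         ┃  Phone:      [           
                         ┗━━━━━━━━━━━━━━━━━━━━━━━━━━


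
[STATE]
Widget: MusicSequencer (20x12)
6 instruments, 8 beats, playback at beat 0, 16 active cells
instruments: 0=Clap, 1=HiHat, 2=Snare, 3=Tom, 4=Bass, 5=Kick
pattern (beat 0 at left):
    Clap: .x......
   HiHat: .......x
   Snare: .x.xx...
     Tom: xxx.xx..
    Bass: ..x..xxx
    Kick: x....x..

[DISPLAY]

      ▼1234567      
  Clap·█······      
 HiHat·······█      
 Snare·█·██···      
   Tom███·██··      
  Bass··█··███      
  Kick█····█··      
                    
                    
                    
                    
                    


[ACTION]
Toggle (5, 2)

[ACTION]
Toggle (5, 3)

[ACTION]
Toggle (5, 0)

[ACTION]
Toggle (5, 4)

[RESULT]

      ▼1234567      
  Clap·█······      
 HiHat·······█      
 Snare·█·██···      
   Tom███·██··      
  Bass··█··███      
  Kick··████··      
                    
                    
                    
                    
                    


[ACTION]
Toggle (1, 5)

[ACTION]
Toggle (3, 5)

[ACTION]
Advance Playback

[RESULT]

      0▼234567      
  Clap·█······      
 HiHat·····█·█      
 Snare·█·██···      
   Tom███·█···      
  Bass··█··███      
  Kick··████··      
                    
                    
                    
                    
                    


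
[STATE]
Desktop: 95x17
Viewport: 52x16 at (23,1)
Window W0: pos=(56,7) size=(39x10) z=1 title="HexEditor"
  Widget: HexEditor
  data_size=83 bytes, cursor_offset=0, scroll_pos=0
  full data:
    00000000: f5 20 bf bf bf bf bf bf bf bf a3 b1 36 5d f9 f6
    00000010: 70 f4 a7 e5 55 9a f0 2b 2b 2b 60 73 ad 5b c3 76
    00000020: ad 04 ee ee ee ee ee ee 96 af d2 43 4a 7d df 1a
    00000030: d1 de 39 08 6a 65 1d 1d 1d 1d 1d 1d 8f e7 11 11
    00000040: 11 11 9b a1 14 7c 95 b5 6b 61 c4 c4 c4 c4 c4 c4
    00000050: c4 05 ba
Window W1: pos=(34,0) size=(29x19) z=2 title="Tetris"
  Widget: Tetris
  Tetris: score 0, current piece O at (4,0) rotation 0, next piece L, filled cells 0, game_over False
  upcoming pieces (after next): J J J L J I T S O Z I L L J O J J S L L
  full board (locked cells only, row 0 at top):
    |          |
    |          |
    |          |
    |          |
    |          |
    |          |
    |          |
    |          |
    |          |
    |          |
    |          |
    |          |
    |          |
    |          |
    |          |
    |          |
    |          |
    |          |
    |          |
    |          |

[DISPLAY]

           ┃ Tetris                    ┃            
           ┠───────────────────────────┨            
           ┃          │Next:           ┃            
           ┃          │  ▒             ┃            
           ┃          │▒▒▒             ┃            
           ┃          │                ┃            
           ┃          │                ┃━━━━━━━━━━━━
           ┃          │                ┃itor        
           ┃          │Score:          ┃────────────
           ┃          │0               ┃00  F5 20 bf
           ┃          │                ┃10  70 f4 a7
           ┃          │                ┃20  ad 04 ee
           ┃          │                ┃30  d1 de 39
           ┃          │                ┃40  11 11 9b
           ┃          │                ┃50  c4 05 ba
           ┃          │                ┃━━━━━━━━━━━━


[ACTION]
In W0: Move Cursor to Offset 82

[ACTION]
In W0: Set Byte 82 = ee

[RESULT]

           ┃ Tetris                    ┃            
           ┠───────────────────────────┨            
           ┃          │Next:           ┃            
           ┃          │  ▒             ┃            
           ┃          │▒▒▒             ┃            
           ┃          │                ┃            
           ┃          │                ┃━━━━━━━━━━━━
           ┃          │                ┃itor        
           ┃          │Score:          ┃────────────
           ┃          │0               ┃00  f5 20 bf
           ┃          │                ┃10  70 f4 a7
           ┃          │                ┃20  ad 04 ee
           ┃          │                ┃30  d1 de 39
           ┃          │                ┃40  11 11 9b
           ┃          │                ┃50  c4 05 EE
           ┃          │                ┃━━━━━━━━━━━━


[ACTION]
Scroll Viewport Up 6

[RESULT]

           ┏━━━━━━━━━━━━━━━━━━━━━━━━━━━┓            
           ┃ Tetris                    ┃            
           ┠───────────────────────────┨            
           ┃          │Next:           ┃            
           ┃          │  ▒             ┃            
           ┃          │▒▒▒             ┃            
           ┃          │                ┃            
           ┃          │                ┃━━━━━━━━━━━━
           ┃          │                ┃itor        
           ┃          │Score:          ┃────────────
           ┃          │0               ┃00  f5 20 bf
           ┃          │                ┃10  70 f4 a7
           ┃          │                ┃20  ad 04 ee
           ┃          │                ┃30  d1 de 39
           ┃          │                ┃40  11 11 9b
           ┃          │                ┃50  c4 05 EE


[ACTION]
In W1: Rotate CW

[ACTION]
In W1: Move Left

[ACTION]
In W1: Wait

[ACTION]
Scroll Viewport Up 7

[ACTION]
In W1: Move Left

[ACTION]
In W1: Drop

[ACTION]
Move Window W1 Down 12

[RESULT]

           ┠───────────────────────────┨            
           ┃          │Next:           ┃            
           ┃          │  ▒             ┃            
           ┃          │▒▒▒             ┃            
           ┃          │                ┃            
           ┃          │                ┃            
           ┃          │                ┃            
           ┃          │Score:          ┃━━━━━━━━━━━━
           ┃          │0               ┃itor        
           ┃          │                ┃────────────
           ┃          │                ┃00  f5 20 bf
           ┃          │                ┃10  70 f4 a7
           ┃          │                ┃20  ad 04 ee
           ┃          │                ┃30  d1 de 39
           ┃          │                ┃40  11 11 9b
           ┃          │                ┃50  c4 05 EE


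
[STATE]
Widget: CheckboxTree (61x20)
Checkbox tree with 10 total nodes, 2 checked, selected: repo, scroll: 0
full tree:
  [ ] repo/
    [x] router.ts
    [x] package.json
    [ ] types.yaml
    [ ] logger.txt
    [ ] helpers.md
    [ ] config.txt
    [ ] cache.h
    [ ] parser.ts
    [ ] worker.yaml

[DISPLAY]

>[-] repo/                                                   
   [x] router.ts                                             
   [x] package.json                                          
   [ ] types.yaml                                            
   [ ] logger.txt                                            
   [ ] helpers.md                                            
   [ ] config.txt                                            
   [ ] cache.h                                               
   [ ] parser.ts                                             
   [ ] worker.yaml                                           
                                                             
                                                             
                                                             
                                                             
                                                             
                                                             
                                                             
                                                             
                                                             
                                                             


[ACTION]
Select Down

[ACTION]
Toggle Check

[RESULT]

 [-] repo/                                                   
>  [ ] router.ts                                             
   [x] package.json                                          
   [ ] types.yaml                                            
   [ ] logger.txt                                            
   [ ] helpers.md                                            
   [ ] config.txt                                            
   [ ] cache.h                                               
   [ ] parser.ts                                             
   [ ] worker.yaml                                           
                                                             
                                                             
                                                             
                                                             
                                                             
                                                             
                                                             
                                                             
                                                             
                                                             


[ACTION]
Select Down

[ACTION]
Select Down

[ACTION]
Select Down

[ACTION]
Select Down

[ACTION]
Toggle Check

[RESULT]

 [-] repo/                                                   
   [ ] router.ts                                             
   [x] package.json                                          
   [ ] types.yaml                                            
   [ ] logger.txt                                            
>  [x] helpers.md                                            
   [ ] config.txt                                            
   [ ] cache.h                                               
   [ ] parser.ts                                             
   [ ] worker.yaml                                           
                                                             
                                                             
                                                             
                                                             
                                                             
                                                             
                                                             
                                                             
                                                             
                                                             
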